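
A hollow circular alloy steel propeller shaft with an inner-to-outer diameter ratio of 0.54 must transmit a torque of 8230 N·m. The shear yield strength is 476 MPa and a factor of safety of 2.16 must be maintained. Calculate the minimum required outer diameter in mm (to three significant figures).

τ_allow = 476/2.16 = 220.4 MPa.
For a hollow shaft τ = 16T/[πd_o³(1−k⁴)] with k = 0.54, so 1−k⁴ = 0.9150.
d_o³ = 16T/[π τ_allow (1−k⁴)] = 16×8230000/(π×220.4×0.9150) = 207900 mm³.
d_o = 59.24 mm.

d_o = 59.2 mm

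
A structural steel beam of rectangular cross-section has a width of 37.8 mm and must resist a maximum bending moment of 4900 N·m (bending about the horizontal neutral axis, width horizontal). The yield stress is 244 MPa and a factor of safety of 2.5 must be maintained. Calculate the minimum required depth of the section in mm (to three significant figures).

h = 89.3 mm

σ_allow = 244/2.5 = 97.60 MPa.
For a rectangular section σ = 6M/(bh²), so h² = 6M/(b σ_allow) = 6×4900000/(37.8×97.60) = 7969 mm².
h = 89.27 mm.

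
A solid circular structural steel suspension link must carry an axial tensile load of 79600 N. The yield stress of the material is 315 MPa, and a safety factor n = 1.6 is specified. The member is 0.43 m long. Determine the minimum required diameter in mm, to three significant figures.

Allowable stress σ_allow = 315/1.6 = 196.9 MPa.
Required area A = F/σ_allow = 79600/196.9 = 404.3 mm².
A = πd²/4 → d = √(4A/π) = 22.69 mm.

d = 22.7 mm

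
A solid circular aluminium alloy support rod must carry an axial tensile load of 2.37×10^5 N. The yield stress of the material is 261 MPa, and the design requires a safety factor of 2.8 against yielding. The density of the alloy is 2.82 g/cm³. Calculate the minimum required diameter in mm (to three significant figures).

Allowable stress σ_allow = 261/2.8 = 93.21 MPa.
Required area A = F/σ_allow = 237000/93.21 = 2543 mm².
A = πd²/4 → d = √(4A/π) = 56.90 mm.

d = 56.9 mm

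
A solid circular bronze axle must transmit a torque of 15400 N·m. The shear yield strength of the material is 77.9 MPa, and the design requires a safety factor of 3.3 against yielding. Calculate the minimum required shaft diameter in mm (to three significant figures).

d = 149 mm

Allowable shear stress τ_allow = 77.9/3.3 = 23.61 MPa.
For a solid shaft τ = 16T/(πd³), so d³ = 16T/(π τ_allow) = 16×1.5400×10^7/(π×23.61) = 3.323×10^6 mm³.
d = (3.323×10^6)^(1/3) = 149.2 mm.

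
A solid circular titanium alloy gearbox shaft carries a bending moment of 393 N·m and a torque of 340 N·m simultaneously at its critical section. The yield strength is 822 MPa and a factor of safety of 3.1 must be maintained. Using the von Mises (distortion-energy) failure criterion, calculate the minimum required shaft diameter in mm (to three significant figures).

d = 26.6 mm

σ_allow = σ_y/n = 822/3.1 = 265.2 MPa.
For a solid shaft σ_b = 32M/(πd³) and τ = 16T/(πd³), so the von Mises stress is σ' = (16/πd³)·√(4M²+3T²).
√(4M²+3T²) = √(4×(393000)² + 3×(340000)²) = 982100 N·mm.
d³ = 16×982100/(π×265.2) = 18860 mm³.
d = 26.62 mm.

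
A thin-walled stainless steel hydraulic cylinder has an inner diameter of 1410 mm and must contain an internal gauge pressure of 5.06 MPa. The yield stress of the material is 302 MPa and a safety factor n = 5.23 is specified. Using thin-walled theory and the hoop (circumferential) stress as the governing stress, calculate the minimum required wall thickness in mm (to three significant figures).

σ_allow = 302/5.23 = 57.74 MPa.
Hoop stress σ_h = pD/(2t), so t = pD/(2σ_allow) = 5.06×1410/(2×57.74) = 61.78 mm.

t = 61.8 mm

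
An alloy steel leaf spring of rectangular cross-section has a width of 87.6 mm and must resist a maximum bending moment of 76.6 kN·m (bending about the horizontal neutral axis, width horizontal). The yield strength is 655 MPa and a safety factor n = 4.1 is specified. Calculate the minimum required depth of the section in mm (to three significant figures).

σ_allow = 655/4.1 = 159.8 MPa.
For a rectangular section σ = 6M/(bh²), so h² = 6M/(b σ_allow) = 6×7.6600×10^7/(87.6×159.8) = 32840 mm².
h = 181.2 mm.

h = 181 mm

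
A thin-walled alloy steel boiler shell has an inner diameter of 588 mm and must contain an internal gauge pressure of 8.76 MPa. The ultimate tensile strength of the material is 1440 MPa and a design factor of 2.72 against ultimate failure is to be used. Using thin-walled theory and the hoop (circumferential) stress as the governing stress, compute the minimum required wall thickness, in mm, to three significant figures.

t = 4.86 mm

σ_allow = 1440/2.72 = 529.4 MPa.
Hoop stress σ_h = pD/(2t), so t = pD/(2σ_allow) = 8.76×588/(2×529.4) = 4.865 mm.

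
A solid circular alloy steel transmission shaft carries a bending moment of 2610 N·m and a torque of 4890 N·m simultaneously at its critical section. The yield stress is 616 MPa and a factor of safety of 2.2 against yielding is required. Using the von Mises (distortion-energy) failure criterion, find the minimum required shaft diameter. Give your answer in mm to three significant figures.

d = 56.6 mm

σ_allow = σ_y/n = 616/2.2 = 280.0 MPa.
For a solid shaft σ_b = 32M/(πd³) and τ = 16T/(πd³), so the von Mises stress is σ' = (16/πd³)·√(4M²+3T²).
√(4M²+3T²) = √(4×(2.610×10^6)² + 3×(4.890×10^6)²) = 9.949×10^6 N·mm.
d³ = 16×9.949×10^6/(π×280.0) = 181000 mm³.
d = 56.56 mm.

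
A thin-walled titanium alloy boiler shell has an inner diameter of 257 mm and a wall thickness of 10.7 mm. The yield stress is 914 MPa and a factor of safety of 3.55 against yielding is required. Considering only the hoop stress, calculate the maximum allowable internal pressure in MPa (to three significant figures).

σ_allow = 914/3.55 = 257.5 MPa.
σ_h = pD/(2t) → p_allow = 2σ_allow t/D = 2×257.5×10.7/257 = 21.44 MPa.

p_allow = 21.4 MPa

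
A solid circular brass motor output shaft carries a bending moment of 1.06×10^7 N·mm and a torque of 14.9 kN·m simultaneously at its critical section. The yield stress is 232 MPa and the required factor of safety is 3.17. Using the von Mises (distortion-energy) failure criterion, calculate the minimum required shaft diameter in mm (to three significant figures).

d = 132 mm

σ_allow = σ_y/n = 232/3.17 = 73.19 MPa.
For a solid shaft σ_b = 32M/(πd³) and τ = 16T/(πd³), so the von Mises stress is σ' = (16/πd³)·√(4M²+3T²).
√(4M²+3T²) = √(4×(1.060×10^7)² + 3×(1.490×10^7)²) = 3.340×10^7 N·mm.
d³ = 16×3.340×10^7/(π×73.19) = 2.324×10^6 mm³.
d = 132.5 mm.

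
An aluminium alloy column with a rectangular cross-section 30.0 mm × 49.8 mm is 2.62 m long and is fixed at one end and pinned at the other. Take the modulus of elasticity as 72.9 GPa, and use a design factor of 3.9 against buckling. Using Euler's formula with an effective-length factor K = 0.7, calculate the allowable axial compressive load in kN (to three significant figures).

P_allow = 6.15 kN

Buckling occurs about the weak axis: I_min = h·b³/12 = 49.8×30.0³/12 = 112000 mm⁴ (b = 30.0 mm is the smaller dimension).
Effective length L_e = KL = 0.7×2.62 m = 1834 mm.
Euler critical load P_cr = π²EI/L_e² = π²×72900×112000/1834² = 23970 N.
P_allow = P_cr/n = 23970/3.9 = 6146 N.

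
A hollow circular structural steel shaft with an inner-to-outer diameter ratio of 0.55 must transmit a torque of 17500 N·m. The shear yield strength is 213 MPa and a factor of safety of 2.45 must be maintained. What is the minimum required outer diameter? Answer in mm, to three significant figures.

τ_allow = 213/2.45 = 86.94 MPa.
For a hollow shaft τ = 16T/[πd_o³(1−k⁴)] with k = 0.55, so 1−k⁴ = 0.9085.
d_o³ = 16T/[π τ_allow (1−k⁴)] = 16×1.7500×10^7/(π×86.94×0.9085) = 1.128×10^6 mm³.
d_o = 104.1 mm.

d_o = 104 mm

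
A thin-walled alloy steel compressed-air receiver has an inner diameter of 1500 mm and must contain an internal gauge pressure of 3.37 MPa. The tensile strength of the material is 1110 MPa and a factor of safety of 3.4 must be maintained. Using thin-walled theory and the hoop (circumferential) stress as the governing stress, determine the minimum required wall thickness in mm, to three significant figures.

t = 7.74 mm

σ_allow = 1110/3.4 = 326.5 MPa.
Hoop stress σ_h = pD/(2t), so t = pD/(2σ_allow) = 3.37×1500/(2×326.5) = 7.742 mm.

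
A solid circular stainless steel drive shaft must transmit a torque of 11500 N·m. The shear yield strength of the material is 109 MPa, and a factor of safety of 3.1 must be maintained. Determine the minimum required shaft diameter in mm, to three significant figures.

Allowable shear stress τ_allow = 109/3.1 = 35.16 MPa.
For a solid shaft τ = 16T/(πd³), so d³ = 16T/(π τ_allow) = 16×1.1500×10^7/(π×35.16) = 1.666×10^6 mm³.
d = (1.666×10^6)^(1/3) = 118.5 mm.

d = 119 mm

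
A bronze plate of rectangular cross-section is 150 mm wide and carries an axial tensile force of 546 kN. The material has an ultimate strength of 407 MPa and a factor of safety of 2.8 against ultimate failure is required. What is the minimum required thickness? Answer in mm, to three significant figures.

σ_allow = 407/2.8 = 145.4 MPa.
Required area A = F/σ_allow = 546000/145.4 = 3756 mm².
t = A/w = 3756/150 = 25.04 mm.

t = 25.0 mm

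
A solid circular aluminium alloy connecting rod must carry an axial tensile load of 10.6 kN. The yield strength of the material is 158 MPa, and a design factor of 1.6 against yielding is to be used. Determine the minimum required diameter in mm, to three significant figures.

d = 11.7 mm

Allowable stress σ_allow = 158/1.6 = 98.75 MPa.
Required area A = F/σ_allow = 10600/98.75 = 107.3 mm².
A = πd²/4 → d = √(4A/π) = 11.69 mm.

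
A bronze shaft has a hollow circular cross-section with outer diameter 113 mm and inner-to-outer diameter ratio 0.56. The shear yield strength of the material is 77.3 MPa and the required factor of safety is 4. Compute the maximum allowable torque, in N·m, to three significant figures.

τ_allow = 77.3/4 = 19.32 MPa.
For a hollow shaft T_allow = τ_allow·πd_o³(1−k⁴)/16 with 1−k⁴ = 0.9017, so πd_o³(1−k⁴)/16 = 255400 mm³.
T_allow = 19.32×255400 = 4.937×10^6 N·mm = 4937 N·m.

T_allow = 4940 N·m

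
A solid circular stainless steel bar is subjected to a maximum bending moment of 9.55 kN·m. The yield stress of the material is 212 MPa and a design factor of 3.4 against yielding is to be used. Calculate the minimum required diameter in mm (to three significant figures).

d = 116 mm

σ_allow = 212/3.4 = 62.35 MPa.
For a solid circular section σ = 32M/(πd³), so d³ = 32M/(π σ_allow) = 32×9550000/(π×62.35) = 1.560×10^6 mm³.
d = 116.0 mm.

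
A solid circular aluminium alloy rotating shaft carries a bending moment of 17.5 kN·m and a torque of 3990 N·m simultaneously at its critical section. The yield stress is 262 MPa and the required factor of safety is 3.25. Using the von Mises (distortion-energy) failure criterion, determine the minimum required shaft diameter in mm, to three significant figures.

d = 131 mm

σ_allow = σ_y/n = 262/3.25 = 80.62 MPa.
For a solid shaft σ_b = 32M/(πd³) and τ = 16T/(πd³), so the von Mises stress is σ' = (16/πd³)·√(4M²+3T²).
√(4M²+3T²) = √(4×(1.750×10^7)² + 3×(3.990×10^6)²) = 3.568×10^7 N·mm.
d³ = 16×3.568×10^7/(π×80.62) = 2.254×10^6 mm³.
d = 131.1 mm.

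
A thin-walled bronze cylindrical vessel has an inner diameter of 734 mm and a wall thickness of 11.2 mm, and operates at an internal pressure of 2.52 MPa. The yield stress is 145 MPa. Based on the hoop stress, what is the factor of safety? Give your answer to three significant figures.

σ_h = pD/(2t) = 2.52×734/(2×11.2) = 82.58 MPa.
n = 145/82.58 = 1.756.

n = 1.76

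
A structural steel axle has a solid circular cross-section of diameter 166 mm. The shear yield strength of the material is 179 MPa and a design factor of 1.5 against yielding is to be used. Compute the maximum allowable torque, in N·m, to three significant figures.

τ_allow = 179/1.5 = 119.3 MPa.
For a solid shaft T_allow = τ_allow·πd³/16; πd³/16 = π×166³/16 = 898200 mm³.
T_allow = 119.3×898200 = 1.072×10^8 N·mm = 107200 N·m.

T_allow = 1.07×10^5 N·m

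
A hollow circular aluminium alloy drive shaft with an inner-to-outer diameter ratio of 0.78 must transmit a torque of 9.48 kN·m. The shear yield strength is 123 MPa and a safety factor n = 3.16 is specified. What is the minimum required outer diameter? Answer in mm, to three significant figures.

d_o = 125 mm

τ_allow = 123/3.16 = 38.92 MPa.
For a hollow shaft τ = 16T/[πd_o³(1−k⁴)] with k = 0.78, so 1−k⁴ = 0.6298.
d_o³ = 16T/[π τ_allow (1−k⁴)] = 16×9480000/(π×38.92×0.6298) = 1.969×10^6 mm³.
d_o = 125.3 mm.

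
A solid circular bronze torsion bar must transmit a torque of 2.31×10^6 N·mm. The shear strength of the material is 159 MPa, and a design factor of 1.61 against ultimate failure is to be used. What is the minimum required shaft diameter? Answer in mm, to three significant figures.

d = 49.2 mm

Allowable shear stress τ_allow = 159/1.61 = 98.76 MPa.
For a solid shaft τ = 16T/(πd³), so d³ = 16T/(π τ_allow) = 16×2310000/(π×98.76) = 119100 mm³.
d = (119100)^(1/3) = 49.20 mm.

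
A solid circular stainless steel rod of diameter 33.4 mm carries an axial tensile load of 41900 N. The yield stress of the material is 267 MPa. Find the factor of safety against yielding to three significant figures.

A = πd²/4 = 876.2 mm².
σ = F/A = 41900/876.2 = 47.82 MPa.
n = 267/47.82 = 5.583.

n = 5.58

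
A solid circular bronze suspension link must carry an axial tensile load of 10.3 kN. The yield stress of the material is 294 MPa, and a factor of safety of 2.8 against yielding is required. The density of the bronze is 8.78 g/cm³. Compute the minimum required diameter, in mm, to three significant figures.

d = 11.2 mm

Allowable stress σ_allow = 294/2.8 = 105.0 MPa.
Required area A = F/σ_allow = 10300/105.0 = 98.10 mm².
A = πd²/4 → d = √(4A/π) = 11.18 mm.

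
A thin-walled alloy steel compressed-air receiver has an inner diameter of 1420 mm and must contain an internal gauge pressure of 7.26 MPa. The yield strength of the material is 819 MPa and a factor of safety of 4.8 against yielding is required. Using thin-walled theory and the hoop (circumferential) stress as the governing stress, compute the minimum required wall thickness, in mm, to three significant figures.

t = 30.2 mm

σ_allow = 819/4.8 = 170.6 MPa.
Hoop stress σ_h = pD/(2t), so t = pD/(2σ_allow) = 7.26×1420/(2×170.6) = 30.21 mm.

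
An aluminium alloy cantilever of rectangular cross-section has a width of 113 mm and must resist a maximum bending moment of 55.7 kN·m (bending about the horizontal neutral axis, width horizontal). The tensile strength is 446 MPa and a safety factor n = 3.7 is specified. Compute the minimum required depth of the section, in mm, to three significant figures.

h = 157 mm

σ_allow = 446/3.7 = 120.5 MPa.
For a rectangular section σ = 6M/(bh²), so h² = 6M/(b σ_allow) = 6×5.5700×10^7/(113×120.5) = 24540 mm².
h = 156.6 mm.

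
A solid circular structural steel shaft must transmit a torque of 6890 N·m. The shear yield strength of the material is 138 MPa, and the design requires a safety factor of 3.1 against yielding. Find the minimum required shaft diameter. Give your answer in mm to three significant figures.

d = 92.4 mm

Allowable shear stress τ_allow = 138/3.1 = 44.52 MPa.
For a solid shaft τ = 16T/(πd³), so d³ = 16T/(π τ_allow) = 16×6890000/(π×44.52) = 788300 mm³.
d = (788300)^(1/3) = 92.38 mm.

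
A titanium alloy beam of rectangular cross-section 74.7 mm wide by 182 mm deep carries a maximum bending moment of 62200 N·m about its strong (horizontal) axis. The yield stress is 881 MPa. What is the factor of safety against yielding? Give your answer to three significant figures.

n = 5.84

Section modulus S = bh²/6 = 74.7×182²/6 = 412400 mm³.
σ = M/S = 6.2200×10^7/412400 = 150.8 MPa.
n = 881/150.8 = 5.841.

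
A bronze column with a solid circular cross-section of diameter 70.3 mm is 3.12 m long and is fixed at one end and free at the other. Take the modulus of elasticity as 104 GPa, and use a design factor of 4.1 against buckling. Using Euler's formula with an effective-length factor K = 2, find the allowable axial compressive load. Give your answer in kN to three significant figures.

P_allow = 7.71 kN

I = πd⁴/64 = π×70.3⁴/64 = 1.199×10^6 mm⁴.
Effective length L_e = KL = 2×3.12 m = 6240 mm.
Euler critical load P_cr = π²EI/L_e² = π²×104000×1.199×10^6/6240² = 31600 N.
P_allow = P_cr/n = 31600/4.1 = 7709 N.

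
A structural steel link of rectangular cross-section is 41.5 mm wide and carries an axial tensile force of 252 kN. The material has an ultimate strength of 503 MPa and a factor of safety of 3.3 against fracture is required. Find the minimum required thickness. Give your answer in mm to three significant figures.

t = 39.8 mm

σ_allow = 503/3.3 = 152.4 MPa.
Required area A = F/σ_allow = 252000/152.4 = 1653 mm².
t = A/w = 1653/41.5 = 39.84 mm.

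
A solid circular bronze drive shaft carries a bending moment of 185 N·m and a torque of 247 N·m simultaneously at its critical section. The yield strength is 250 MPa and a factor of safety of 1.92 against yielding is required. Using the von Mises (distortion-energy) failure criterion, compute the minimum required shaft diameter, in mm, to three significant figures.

d = 28.1 mm

σ_allow = σ_y/n = 250/1.92 = 130.2 MPa.
For a solid shaft σ_b = 32M/(πd³) and τ = 16T/(πd³), so the von Mises stress is σ' = (16/πd³)·√(4M²+3T²).
√(4M²+3T²) = √(4×(185000)² + 3×(247000)²) = 565600 N·mm.
d³ = 16×565600/(π×130.2) = 22120 mm³.
d = 28.07 mm.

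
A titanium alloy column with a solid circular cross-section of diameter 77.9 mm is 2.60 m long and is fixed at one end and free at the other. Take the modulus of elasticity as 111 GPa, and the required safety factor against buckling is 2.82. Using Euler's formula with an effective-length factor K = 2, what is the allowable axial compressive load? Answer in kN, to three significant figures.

I = πd⁴/64 = π×77.9⁴/64 = 1.808×10^6 mm⁴.
Effective length L_e = KL = 2×2.60 m = 5200 mm.
Euler critical load P_cr = π²EI/L_e² = π²×111000×1.808×10^6/5200² = 73240 N.
P_allow = P_cr/n = 73240/2.82 = 25970 N.

P_allow = 26.0 kN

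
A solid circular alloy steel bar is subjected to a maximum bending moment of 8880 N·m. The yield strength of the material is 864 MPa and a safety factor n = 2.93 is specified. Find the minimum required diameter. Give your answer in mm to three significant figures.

σ_allow = 864/2.93 = 294.9 MPa.
For a solid circular section σ = 32M/(πd³), so d³ = 32M/(π σ_allow) = 32×8880000/(π×294.9) = 306700 mm³.
d = 67.44 mm.

d = 67.4 mm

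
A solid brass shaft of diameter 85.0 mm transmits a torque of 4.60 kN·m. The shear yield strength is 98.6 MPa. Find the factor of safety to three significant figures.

n = 2.58

τ = 16T/(πd³) = 16×4600000/(π×85.0³) = 38.15 MPa.
n = τ_limit/τ = 98.6/38.15 = 2.585.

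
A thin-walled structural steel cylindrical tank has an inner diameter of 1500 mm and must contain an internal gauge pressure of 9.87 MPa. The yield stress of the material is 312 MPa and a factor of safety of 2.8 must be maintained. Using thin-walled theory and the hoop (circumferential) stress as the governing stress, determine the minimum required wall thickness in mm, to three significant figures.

σ_allow = 312/2.8 = 111.4 MPa.
Hoop stress σ_h = pD/(2t), so t = pD/(2σ_allow) = 9.87×1500/(2×111.4) = 66.43 mm.

t = 66.4 mm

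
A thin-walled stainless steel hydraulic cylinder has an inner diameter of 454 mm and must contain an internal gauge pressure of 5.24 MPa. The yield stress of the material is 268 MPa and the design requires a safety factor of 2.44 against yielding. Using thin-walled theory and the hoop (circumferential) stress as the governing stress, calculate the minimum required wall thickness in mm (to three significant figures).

t = 10.8 mm

σ_allow = 268/2.44 = 109.8 MPa.
Hoop stress σ_h = pD/(2t), so t = pD/(2σ_allow) = 5.24×454/(2×109.8) = 10.83 mm.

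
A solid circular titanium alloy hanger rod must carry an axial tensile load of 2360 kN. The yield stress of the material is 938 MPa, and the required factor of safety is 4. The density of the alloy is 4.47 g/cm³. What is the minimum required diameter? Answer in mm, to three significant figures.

d = 113 mm

Allowable stress σ_allow = 938/4 = 234.5 MPa.
Required area A = F/σ_allow = 2360000/234.5 = 10060 mm².
A = πd²/4 → d = √(4A/π) = 113.2 mm.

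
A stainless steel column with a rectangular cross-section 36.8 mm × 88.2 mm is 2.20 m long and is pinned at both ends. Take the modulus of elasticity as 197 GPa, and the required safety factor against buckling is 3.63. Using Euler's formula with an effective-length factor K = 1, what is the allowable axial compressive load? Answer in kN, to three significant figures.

Buckling occurs about the weak axis: I_min = h·b³/12 = 88.2×36.8³/12 = 366300 mm⁴ (b = 36.8 mm is the smaller dimension).
Effective length L_e = KL = 1×2.20 m = 2200 mm.
Euler critical load P_cr = π²EI/L_e² = π²×197000×366300/2200² = 147100 N.
P_allow = P_cr/n = 147100/3.63 = 40540 N.

P_allow = 40.5 kN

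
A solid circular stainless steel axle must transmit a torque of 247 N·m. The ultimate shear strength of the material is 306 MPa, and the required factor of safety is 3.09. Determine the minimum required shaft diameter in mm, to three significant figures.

d = 23.3 mm

Allowable shear stress τ_allow = 306/3.09 = 99.03 MPa.
For a solid shaft τ = 16T/(πd³), so d³ = 16T/(π τ_allow) = 16×247000/(π×99.03) = 12700 mm³.
d = (12700)^(1/3) = 23.33 mm.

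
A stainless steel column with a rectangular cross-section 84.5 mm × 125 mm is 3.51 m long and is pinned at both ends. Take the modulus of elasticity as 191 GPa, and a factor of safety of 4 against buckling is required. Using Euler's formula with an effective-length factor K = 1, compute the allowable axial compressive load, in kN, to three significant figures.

P_allow = 240 kN

Buckling occurs about the weak axis: I_min = h·b³/12 = 125×84.5³/12 = 6.285×10^6 mm⁴ (b = 84.5 mm is the smaller dimension).
Effective length L_e = KL = 1×3.51 m = 3510 mm.
Euler critical load P_cr = π²EI/L_e² = π²×191000×6.285×10^6/3510² = 961700 N.
P_allow = P_cr/n = 961700/4 = 240400 N.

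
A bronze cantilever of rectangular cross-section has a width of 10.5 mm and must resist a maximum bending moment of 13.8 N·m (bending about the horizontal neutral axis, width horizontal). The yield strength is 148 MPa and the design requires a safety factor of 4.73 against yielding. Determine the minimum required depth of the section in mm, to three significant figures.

σ_allow = 148/4.73 = 31.29 MPa.
For a rectangular section σ = 6M/(bh²), so h² = 6M/(b σ_allow) = 6×13800/(10.5×31.29) = 252.0 mm².
h = 15.88 mm.

h = 15.9 mm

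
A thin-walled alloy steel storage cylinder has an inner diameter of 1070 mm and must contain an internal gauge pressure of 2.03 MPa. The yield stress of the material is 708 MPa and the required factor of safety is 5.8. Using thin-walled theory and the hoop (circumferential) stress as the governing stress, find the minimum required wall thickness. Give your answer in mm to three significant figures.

t = 8.90 mm

σ_allow = 708/5.8 = 122.1 MPa.
Hoop stress σ_h = pD/(2t), so t = pD/(2σ_allow) = 2.03×1070/(2×122.1) = 8.897 mm.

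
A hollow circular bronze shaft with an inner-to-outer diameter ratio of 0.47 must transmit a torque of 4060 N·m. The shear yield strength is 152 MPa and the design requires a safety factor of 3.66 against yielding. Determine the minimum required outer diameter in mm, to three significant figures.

τ_allow = 152/3.66 = 41.53 MPa.
For a hollow shaft τ = 16T/[πd_o³(1−k⁴)] with k = 0.47, so 1−k⁴ = 0.9512.
d_o³ = 16T/[π τ_allow (1−k⁴)] = 16×4060000/(π×41.53×0.9512) = 523400 mm³.
d_o = 80.59 mm.

d_o = 80.6 mm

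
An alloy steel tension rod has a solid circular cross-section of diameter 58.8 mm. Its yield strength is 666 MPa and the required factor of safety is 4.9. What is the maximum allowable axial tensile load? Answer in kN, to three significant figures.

σ_allow = 666/4.9 = 135.9 MPa.
A = πd²/4 = π×58.8²/4 = 2715 mm².
F_allow = σ_allow × A = 135.9×2715 = 369100 N.

F_allow = 369 kN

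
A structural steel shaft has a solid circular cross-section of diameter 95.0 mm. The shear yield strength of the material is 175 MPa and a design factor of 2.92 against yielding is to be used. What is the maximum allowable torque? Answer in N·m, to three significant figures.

τ_allow = 175/2.92 = 59.93 MPa.
For a solid shaft T_allow = τ_allow·πd³/16; πd³/16 = π×95.0³/16 = 168300 mm³.
T_allow = 59.93×168300 = 1.009×10^7 N·mm = 10090 N·m.

T_allow = 10100 N·m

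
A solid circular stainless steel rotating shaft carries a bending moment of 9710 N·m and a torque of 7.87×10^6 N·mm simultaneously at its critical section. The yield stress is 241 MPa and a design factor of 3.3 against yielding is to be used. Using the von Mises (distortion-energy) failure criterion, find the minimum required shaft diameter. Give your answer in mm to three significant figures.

d = 118 mm

σ_allow = σ_y/n = 241/3.3 = 73.03 MPa.
For a solid shaft σ_b = 32M/(πd³) and τ = 16T/(πd³), so the von Mises stress is σ' = (16/πd³)·√(4M²+3T²).
√(4M²+3T²) = √(4×(9.710×10^6)² + 3×(7.870×10^6)²) = 2.373×10^7 N·mm.
d³ = 16×2.373×10^7/(π×73.03) = 1.655×10^6 mm³.
d = 118.3 mm.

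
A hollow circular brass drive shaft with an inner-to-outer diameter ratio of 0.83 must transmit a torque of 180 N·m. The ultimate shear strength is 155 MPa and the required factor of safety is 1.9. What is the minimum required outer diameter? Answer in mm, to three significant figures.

d_o = 27.8 mm

τ_allow = 155/1.9 = 81.58 MPa.
For a hollow shaft τ = 16T/[πd_o³(1−k⁴)] with k = 0.83, so 1−k⁴ = 0.5254.
d_o³ = 16T/[π τ_allow (1−k⁴)] = 16×180000/(π×81.58×0.5254) = 21390 mm³.
d_o = 27.76 mm.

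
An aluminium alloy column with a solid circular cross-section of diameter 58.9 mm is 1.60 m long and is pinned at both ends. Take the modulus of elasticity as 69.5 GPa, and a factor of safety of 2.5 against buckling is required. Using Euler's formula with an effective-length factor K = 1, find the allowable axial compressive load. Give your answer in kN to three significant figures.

I = πd⁴/64 = π×58.9⁴/64 = 590800 mm⁴.
Effective length L_e = KL = 1×1.60 m = 1600 mm.
Euler critical load P_cr = π²EI/L_e² = π²×69500×590800/1600² = 158300 N.
P_allow = P_cr/n = 158300/2.5 = 63320 N.

P_allow = 63.3 kN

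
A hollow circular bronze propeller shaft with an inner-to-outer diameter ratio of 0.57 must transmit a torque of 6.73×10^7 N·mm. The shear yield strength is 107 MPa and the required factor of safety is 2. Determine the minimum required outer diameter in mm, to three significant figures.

τ_allow = 107/2 = 53.50 MPa.
For a hollow shaft τ = 16T/[πd_o³(1−k⁴)] with k = 0.57, so 1−k⁴ = 0.8944.
d_o³ = 16T/[π τ_allow (1−k⁴)] = 16×6.7300×10^7/(π×53.50×0.8944) = 7.163×10^6 mm³.
d_o = 192.8 mm.

d_o = 193 mm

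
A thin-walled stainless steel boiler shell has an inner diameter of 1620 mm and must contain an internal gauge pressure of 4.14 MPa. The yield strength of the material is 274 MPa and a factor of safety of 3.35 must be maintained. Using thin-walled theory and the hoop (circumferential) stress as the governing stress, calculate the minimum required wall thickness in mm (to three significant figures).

t = 41.0 mm

σ_allow = 274/3.35 = 81.79 MPa.
Hoop stress σ_h = pD/(2t), so t = pD/(2σ_allow) = 4.14×1620/(2×81.79) = 41.00 mm.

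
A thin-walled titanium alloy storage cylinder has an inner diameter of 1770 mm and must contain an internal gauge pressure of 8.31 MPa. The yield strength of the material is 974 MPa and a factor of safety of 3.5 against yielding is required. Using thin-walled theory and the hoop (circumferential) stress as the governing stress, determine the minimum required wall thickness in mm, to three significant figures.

t = 26.4 mm

σ_allow = 974/3.5 = 278.3 MPa.
Hoop stress σ_h = pD/(2t), so t = pD/(2σ_allow) = 8.31×1770/(2×278.3) = 26.43 mm.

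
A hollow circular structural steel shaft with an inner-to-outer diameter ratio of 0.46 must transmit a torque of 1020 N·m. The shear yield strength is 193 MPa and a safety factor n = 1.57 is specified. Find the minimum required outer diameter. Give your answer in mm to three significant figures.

τ_allow = 193/1.57 = 122.9 MPa.
For a hollow shaft τ = 16T/[πd_o³(1−k⁴)] with k = 0.46, so 1−k⁴ = 0.9552.
d_o³ = 16T/[π τ_allow (1−k⁴)] = 16×1020000/(π×122.9×0.9552) = 44240 mm³.
d_o = 35.37 mm.

d_o = 35.4 mm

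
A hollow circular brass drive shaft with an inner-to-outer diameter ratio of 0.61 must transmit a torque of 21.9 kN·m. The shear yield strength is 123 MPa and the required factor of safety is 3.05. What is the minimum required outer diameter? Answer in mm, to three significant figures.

τ_allow = 123/3.05 = 40.33 MPa.
For a hollow shaft τ = 16T/[πd_o³(1−k⁴)] with k = 0.61, so 1−k⁴ = 0.8615.
d_o³ = 16T/[π τ_allow (1−k⁴)] = 16×2.1900×10^7/(π×40.33×0.8615) = 3.210×10^6 mm³.
d_o = 147.5 mm.

d_o = 148 mm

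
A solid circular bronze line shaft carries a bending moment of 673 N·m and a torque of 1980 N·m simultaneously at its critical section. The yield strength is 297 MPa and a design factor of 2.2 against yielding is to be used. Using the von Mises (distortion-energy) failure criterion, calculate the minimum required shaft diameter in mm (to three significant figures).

d = 51.8 mm

σ_allow = σ_y/n = 297/2.2 = 135.0 MPa.
For a solid shaft σ_b = 32M/(πd³) and τ = 16T/(πd³), so the von Mises stress is σ' = (16/πd³)·√(4M²+3T²).
√(4M²+3T²) = √(4×(673000)² + 3×(1.980×10^6)²) = 3.684×10^6 N·mm.
d³ = 16×3.684×10^6/(π×135.0) = 139000 mm³.
d = 51.80 mm.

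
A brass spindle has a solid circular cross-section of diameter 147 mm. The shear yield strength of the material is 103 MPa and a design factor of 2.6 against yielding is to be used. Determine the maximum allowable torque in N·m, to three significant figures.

T_allow = 24700 N·m

τ_allow = 103/2.6 = 39.62 MPa.
For a solid shaft T_allow = τ_allow·πd³/16; πd³/16 = π×147³/16 = 623700 mm³.
T_allow = 39.62×623700 = 2.471×10^7 N·mm = 24710 N·m.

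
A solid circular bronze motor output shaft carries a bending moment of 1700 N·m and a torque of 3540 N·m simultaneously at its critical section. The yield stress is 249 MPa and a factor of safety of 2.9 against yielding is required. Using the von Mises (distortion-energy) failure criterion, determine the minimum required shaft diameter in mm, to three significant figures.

σ_allow = σ_y/n = 249/2.9 = 85.86 MPa.
For a solid shaft σ_b = 32M/(πd³) and τ = 16T/(πd³), so the von Mises stress is σ' = (16/πd³)·√(4M²+3T²).
√(4M²+3T²) = √(4×(1.700×10^6)² + 3×(3.540×10^6)²) = 7.011×10^6 N·mm.
d³ = 16×7.011×10^6/(π×85.86) = 415900 mm³.
d = 74.64 mm.

d = 74.6 mm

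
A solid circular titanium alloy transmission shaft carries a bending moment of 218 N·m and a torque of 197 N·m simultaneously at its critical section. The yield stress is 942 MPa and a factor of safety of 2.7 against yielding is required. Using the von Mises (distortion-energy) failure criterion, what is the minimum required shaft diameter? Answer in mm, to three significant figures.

σ_allow = σ_y/n = 942/2.7 = 348.9 MPa.
For a solid shaft σ_b = 32M/(πd³) and τ = 16T/(πd³), so the von Mises stress is σ' = (16/πd³)·√(4M²+3T²).
√(4M²+3T²) = √(4×(218000)² + 3×(197000)²) = 553600 N·mm.
d³ = 16×553600/(π×348.9) = 8082 mm³.
d = 20.07 mm.

d = 20.1 mm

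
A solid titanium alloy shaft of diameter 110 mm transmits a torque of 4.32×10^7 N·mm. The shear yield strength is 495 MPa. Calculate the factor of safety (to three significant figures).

τ = 16T/(πd³) = 16×4.3200×10^7/(π×110³) = 165.3 MPa.
n = τ_limit/τ = 495/165.3 = 2.995.

n = 2.99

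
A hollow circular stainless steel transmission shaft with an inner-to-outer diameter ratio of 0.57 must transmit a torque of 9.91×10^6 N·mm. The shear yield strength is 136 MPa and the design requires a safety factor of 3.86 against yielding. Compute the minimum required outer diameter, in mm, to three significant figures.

τ_allow = 136/3.86 = 35.23 MPa.
For a hollow shaft τ = 16T/[πd_o³(1−k⁴)] with k = 0.57, so 1−k⁴ = 0.8944.
d_o³ = 16T/[π τ_allow (1−k⁴)] = 16×9910000/(π×35.23×0.8944) = 1.602×10^6 mm³.
d_o = 117.0 mm.

d_o = 117 mm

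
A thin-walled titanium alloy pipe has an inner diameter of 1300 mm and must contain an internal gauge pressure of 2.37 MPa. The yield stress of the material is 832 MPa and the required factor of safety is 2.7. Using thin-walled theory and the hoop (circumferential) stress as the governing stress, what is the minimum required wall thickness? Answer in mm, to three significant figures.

t = 5.00 mm

σ_allow = 832/2.7 = 308.1 MPa.
Hoop stress σ_h = pD/(2t), so t = pD/(2σ_allow) = 2.37×1300/(2×308.1) = 4.999 mm.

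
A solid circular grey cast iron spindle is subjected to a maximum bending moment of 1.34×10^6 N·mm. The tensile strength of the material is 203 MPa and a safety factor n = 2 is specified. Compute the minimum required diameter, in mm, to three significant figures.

σ_allow = 203/2 = 101.5 MPa.
For a solid circular section σ = 32M/(πd³), so d³ = 32M/(π σ_allow) = 32×1340000/(π×101.5) = 134500 mm³.
d = 51.23 mm.

d = 51.2 mm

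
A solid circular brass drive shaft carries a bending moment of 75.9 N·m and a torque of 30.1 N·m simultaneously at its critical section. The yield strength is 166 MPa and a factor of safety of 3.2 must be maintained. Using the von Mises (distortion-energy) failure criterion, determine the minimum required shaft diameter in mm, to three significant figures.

σ_allow = σ_y/n = 166/3.2 = 51.88 MPa.
For a solid shaft σ_b = 32M/(πd³) and τ = 16T/(πd³), so the von Mises stress is σ' = (16/πd³)·√(4M²+3T²).
√(4M²+3T²) = √(4×(75900)² + 3×(30100)²) = 160500 N·mm.
d³ = 16×160500/(π×51.88) = 15760 mm³.
d = 25.07 mm.

d = 25.1 mm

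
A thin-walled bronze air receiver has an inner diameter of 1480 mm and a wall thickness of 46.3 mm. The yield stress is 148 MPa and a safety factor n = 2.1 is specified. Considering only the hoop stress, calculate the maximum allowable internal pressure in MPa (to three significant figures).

σ_allow = 148/2.1 = 70.48 MPa.
σ_h = pD/(2t) → p_allow = 2σ_allow t/D = 2×70.48×46.3/1480 = 4.410 MPa.

p_allow = 4.41 MPa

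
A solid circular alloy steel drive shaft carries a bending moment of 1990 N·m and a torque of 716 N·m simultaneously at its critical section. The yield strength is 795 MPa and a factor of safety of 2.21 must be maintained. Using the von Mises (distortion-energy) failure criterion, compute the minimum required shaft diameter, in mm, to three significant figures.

σ_allow = σ_y/n = 795/2.21 = 359.7 MPa.
For a solid shaft σ_b = 32M/(πd³) and τ = 16T/(πd³), so the von Mises stress is σ' = (16/πd³)·√(4M²+3T²).
√(4M²+3T²) = √(4×(1.990×10^6)² + 3×(716000)²) = 4.169×10^6 N·mm.
d³ = 16×4.169×10^6/(π×359.7) = 59020 mm³.
d = 38.93 mm.

d = 38.9 mm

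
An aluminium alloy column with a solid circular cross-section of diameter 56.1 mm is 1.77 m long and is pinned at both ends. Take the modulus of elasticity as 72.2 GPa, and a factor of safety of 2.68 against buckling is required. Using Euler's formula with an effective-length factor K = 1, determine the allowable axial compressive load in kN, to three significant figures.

I = πd⁴/64 = π×56.1⁴/64 = 486200 mm⁴.
Effective length L_e = KL = 1×1.77 m = 1770 mm.
Euler critical load P_cr = π²EI/L_e² = π²×72200×486200/1770² = 110600 N.
P_allow = P_cr/n = 110600/2.68 = 41260 N.

P_allow = 41.3 kN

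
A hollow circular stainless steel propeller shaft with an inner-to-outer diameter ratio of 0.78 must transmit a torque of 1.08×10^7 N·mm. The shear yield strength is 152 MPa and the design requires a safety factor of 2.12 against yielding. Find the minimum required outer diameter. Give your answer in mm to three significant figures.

d_o = 107 mm

τ_allow = 152/2.12 = 71.70 MPa.
For a hollow shaft τ = 16T/[πd_o³(1−k⁴)] with k = 0.78, so 1−k⁴ = 0.6298.
d_o³ = 16T/[π τ_allow (1−k⁴)] = 16×1.0800×10^7/(π×71.70×0.6298) = 1.218×10^6 mm³.
d_o = 106.8 mm.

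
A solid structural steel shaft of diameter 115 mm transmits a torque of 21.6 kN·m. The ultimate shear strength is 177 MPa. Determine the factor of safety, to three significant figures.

n = 2.45

τ = 16T/(πd³) = 16×2.1600×10^7/(π×115³) = 72.33 MPa.
n = τ_limit/τ = 177/72.33 = 2.447.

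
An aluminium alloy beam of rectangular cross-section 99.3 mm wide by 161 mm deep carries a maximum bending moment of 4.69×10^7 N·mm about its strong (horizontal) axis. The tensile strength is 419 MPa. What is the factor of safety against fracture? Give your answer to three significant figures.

n = 3.83

Section modulus S = bh²/6 = 99.3×161²/6 = 429000 mm³.
σ = M/S = 4.6900×10^7/429000 = 109.3 MPa.
n = 419/109.3 = 3.833.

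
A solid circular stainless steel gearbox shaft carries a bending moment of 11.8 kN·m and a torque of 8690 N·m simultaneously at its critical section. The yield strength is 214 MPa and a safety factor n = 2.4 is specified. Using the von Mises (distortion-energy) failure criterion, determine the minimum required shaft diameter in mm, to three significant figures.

d = 117 mm

σ_allow = σ_y/n = 214/2.4 = 89.17 MPa.
For a solid shaft σ_b = 32M/(πd³) and τ = 16T/(πd³), so the von Mises stress is σ' = (16/πd³)·√(4M²+3T²).
√(4M²+3T²) = √(4×(1.180×10^7)² + 3×(8.690×10^6)²) = 2.799×10^7 N·mm.
d³ = 16×2.799×10^7/(π×89.17) = 1.599×10^6 mm³.
d = 116.9 mm.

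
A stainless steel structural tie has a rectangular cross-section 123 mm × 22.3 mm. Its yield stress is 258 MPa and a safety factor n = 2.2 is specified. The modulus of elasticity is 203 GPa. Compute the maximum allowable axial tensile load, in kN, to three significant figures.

F_allow = 322 kN

σ_allow = 258/2.2 = 117.3 MPa.
A = 123×22.3 = 2743 mm².
F_allow = σ_allow × A = 117.3×2743 = 321700 N.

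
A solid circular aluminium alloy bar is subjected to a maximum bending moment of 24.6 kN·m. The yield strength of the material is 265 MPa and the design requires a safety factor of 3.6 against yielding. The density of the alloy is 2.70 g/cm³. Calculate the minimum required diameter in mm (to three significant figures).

d = 150 mm

σ_allow = 265/3.6 = 73.61 MPa.
For a solid circular section σ = 32M/(πd³), so d³ = 32M/(π σ_allow) = 32×2.4600×10^7/(π×73.61) = 3.404×10^6 mm³.
d = 150.4 mm.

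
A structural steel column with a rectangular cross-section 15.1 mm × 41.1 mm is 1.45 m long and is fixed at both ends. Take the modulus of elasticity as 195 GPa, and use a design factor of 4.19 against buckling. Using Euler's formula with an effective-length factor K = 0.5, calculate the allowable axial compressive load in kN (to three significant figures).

P_allow = 10.3 kN

Buckling occurs about the weak axis: I_min = h·b³/12 = 41.1×15.1³/12 = 11790 mm⁴ (b = 15.1 mm is the smaller dimension).
Effective length L_e = KL = 0.5×1.45 m = 725.0 mm.
Euler critical load P_cr = π²EI/L_e² = π²×195000×11790/725.0² = 43180 N.
P_allow = P_cr/n = 43180/4.19 = 10300 N.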